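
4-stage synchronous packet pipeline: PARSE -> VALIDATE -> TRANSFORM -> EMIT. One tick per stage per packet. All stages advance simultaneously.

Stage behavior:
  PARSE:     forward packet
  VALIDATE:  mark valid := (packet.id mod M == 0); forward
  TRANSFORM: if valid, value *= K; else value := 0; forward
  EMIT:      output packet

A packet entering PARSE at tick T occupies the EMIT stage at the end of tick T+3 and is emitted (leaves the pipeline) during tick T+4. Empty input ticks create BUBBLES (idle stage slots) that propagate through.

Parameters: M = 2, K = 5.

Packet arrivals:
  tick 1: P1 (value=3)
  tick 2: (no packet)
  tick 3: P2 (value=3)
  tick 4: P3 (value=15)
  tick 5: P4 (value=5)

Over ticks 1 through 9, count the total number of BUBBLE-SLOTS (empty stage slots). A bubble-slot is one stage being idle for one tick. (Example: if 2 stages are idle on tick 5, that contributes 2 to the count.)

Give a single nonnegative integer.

Tick 1: [PARSE:P1(v=3,ok=F), VALIDATE:-, TRANSFORM:-, EMIT:-] out:-; bubbles=3
Tick 2: [PARSE:-, VALIDATE:P1(v=3,ok=F), TRANSFORM:-, EMIT:-] out:-; bubbles=3
Tick 3: [PARSE:P2(v=3,ok=F), VALIDATE:-, TRANSFORM:P1(v=0,ok=F), EMIT:-] out:-; bubbles=2
Tick 4: [PARSE:P3(v=15,ok=F), VALIDATE:P2(v=3,ok=T), TRANSFORM:-, EMIT:P1(v=0,ok=F)] out:-; bubbles=1
Tick 5: [PARSE:P4(v=5,ok=F), VALIDATE:P3(v=15,ok=F), TRANSFORM:P2(v=15,ok=T), EMIT:-] out:P1(v=0); bubbles=1
Tick 6: [PARSE:-, VALIDATE:P4(v=5,ok=T), TRANSFORM:P3(v=0,ok=F), EMIT:P2(v=15,ok=T)] out:-; bubbles=1
Tick 7: [PARSE:-, VALIDATE:-, TRANSFORM:P4(v=25,ok=T), EMIT:P3(v=0,ok=F)] out:P2(v=15); bubbles=2
Tick 8: [PARSE:-, VALIDATE:-, TRANSFORM:-, EMIT:P4(v=25,ok=T)] out:P3(v=0); bubbles=3
Tick 9: [PARSE:-, VALIDATE:-, TRANSFORM:-, EMIT:-] out:P4(v=25); bubbles=4
Total bubble-slots: 20

Answer: 20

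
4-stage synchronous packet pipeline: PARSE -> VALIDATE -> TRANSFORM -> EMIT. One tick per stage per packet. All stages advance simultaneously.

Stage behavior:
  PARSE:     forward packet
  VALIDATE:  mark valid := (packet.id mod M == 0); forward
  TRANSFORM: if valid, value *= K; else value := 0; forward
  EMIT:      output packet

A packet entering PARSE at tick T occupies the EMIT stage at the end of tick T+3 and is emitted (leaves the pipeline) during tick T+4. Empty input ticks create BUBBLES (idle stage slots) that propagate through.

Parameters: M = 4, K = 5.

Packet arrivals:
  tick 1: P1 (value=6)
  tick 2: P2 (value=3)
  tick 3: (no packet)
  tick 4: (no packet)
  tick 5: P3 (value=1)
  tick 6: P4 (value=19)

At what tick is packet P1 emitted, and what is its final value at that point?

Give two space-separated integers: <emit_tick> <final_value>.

Tick 1: [PARSE:P1(v=6,ok=F), VALIDATE:-, TRANSFORM:-, EMIT:-] out:-; in:P1
Tick 2: [PARSE:P2(v=3,ok=F), VALIDATE:P1(v=6,ok=F), TRANSFORM:-, EMIT:-] out:-; in:P2
Tick 3: [PARSE:-, VALIDATE:P2(v=3,ok=F), TRANSFORM:P1(v=0,ok=F), EMIT:-] out:-; in:-
Tick 4: [PARSE:-, VALIDATE:-, TRANSFORM:P2(v=0,ok=F), EMIT:P1(v=0,ok=F)] out:-; in:-
Tick 5: [PARSE:P3(v=1,ok=F), VALIDATE:-, TRANSFORM:-, EMIT:P2(v=0,ok=F)] out:P1(v=0); in:P3
Tick 6: [PARSE:P4(v=19,ok=F), VALIDATE:P3(v=1,ok=F), TRANSFORM:-, EMIT:-] out:P2(v=0); in:P4
Tick 7: [PARSE:-, VALIDATE:P4(v=19,ok=T), TRANSFORM:P3(v=0,ok=F), EMIT:-] out:-; in:-
Tick 8: [PARSE:-, VALIDATE:-, TRANSFORM:P4(v=95,ok=T), EMIT:P3(v=0,ok=F)] out:-; in:-
Tick 9: [PARSE:-, VALIDATE:-, TRANSFORM:-, EMIT:P4(v=95,ok=T)] out:P3(v=0); in:-
Tick 10: [PARSE:-, VALIDATE:-, TRANSFORM:-, EMIT:-] out:P4(v=95); in:-
P1: arrives tick 1, valid=False (id=1, id%4=1), emit tick 5, final value 0

Answer: 5 0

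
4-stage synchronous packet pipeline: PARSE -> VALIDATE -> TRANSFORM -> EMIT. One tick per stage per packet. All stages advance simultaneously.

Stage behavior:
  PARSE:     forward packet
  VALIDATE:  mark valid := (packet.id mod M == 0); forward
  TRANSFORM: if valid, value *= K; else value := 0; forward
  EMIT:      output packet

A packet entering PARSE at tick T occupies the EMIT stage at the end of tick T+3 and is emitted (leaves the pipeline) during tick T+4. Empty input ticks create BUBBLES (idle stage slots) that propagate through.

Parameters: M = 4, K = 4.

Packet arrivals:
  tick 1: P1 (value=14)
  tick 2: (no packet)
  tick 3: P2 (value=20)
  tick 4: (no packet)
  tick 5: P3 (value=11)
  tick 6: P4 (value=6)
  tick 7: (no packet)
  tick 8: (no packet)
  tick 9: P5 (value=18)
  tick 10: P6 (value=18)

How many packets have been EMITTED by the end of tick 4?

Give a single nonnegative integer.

Answer: 0

Derivation:
Tick 1: [PARSE:P1(v=14,ok=F), VALIDATE:-, TRANSFORM:-, EMIT:-] out:-; in:P1
Tick 2: [PARSE:-, VALIDATE:P1(v=14,ok=F), TRANSFORM:-, EMIT:-] out:-; in:-
Tick 3: [PARSE:P2(v=20,ok=F), VALIDATE:-, TRANSFORM:P1(v=0,ok=F), EMIT:-] out:-; in:P2
Tick 4: [PARSE:-, VALIDATE:P2(v=20,ok=F), TRANSFORM:-, EMIT:P1(v=0,ok=F)] out:-; in:-
Emitted by tick 4: []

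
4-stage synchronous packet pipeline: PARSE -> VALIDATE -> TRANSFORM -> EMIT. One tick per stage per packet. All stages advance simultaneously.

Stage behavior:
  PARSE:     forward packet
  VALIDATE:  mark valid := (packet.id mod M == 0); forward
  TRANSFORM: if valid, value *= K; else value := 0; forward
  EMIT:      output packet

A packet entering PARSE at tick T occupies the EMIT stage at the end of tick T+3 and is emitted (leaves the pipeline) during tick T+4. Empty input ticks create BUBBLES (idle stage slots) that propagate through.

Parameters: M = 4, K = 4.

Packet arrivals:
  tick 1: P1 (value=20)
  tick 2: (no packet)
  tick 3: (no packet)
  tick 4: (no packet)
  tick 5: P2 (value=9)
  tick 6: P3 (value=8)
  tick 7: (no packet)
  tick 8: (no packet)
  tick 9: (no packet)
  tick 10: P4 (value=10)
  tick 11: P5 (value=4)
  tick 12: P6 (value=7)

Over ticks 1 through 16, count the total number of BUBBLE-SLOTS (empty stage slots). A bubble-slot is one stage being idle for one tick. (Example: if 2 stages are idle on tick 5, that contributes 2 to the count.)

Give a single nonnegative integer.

Tick 1: [PARSE:P1(v=20,ok=F), VALIDATE:-, TRANSFORM:-, EMIT:-] out:-; bubbles=3
Tick 2: [PARSE:-, VALIDATE:P1(v=20,ok=F), TRANSFORM:-, EMIT:-] out:-; bubbles=3
Tick 3: [PARSE:-, VALIDATE:-, TRANSFORM:P1(v=0,ok=F), EMIT:-] out:-; bubbles=3
Tick 4: [PARSE:-, VALIDATE:-, TRANSFORM:-, EMIT:P1(v=0,ok=F)] out:-; bubbles=3
Tick 5: [PARSE:P2(v=9,ok=F), VALIDATE:-, TRANSFORM:-, EMIT:-] out:P1(v=0); bubbles=3
Tick 6: [PARSE:P3(v=8,ok=F), VALIDATE:P2(v=9,ok=F), TRANSFORM:-, EMIT:-] out:-; bubbles=2
Tick 7: [PARSE:-, VALIDATE:P3(v=8,ok=F), TRANSFORM:P2(v=0,ok=F), EMIT:-] out:-; bubbles=2
Tick 8: [PARSE:-, VALIDATE:-, TRANSFORM:P3(v=0,ok=F), EMIT:P2(v=0,ok=F)] out:-; bubbles=2
Tick 9: [PARSE:-, VALIDATE:-, TRANSFORM:-, EMIT:P3(v=0,ok=F)] out:P2(v=0); bubbles=3
Tick 10: [PARSE:P4(v=10,ok=F), VALIDATE:-, TRANSFORM:-, EMIT:-] out:P3(v=0); bubbles=3
Tick 11: [PARSE:P5(v=4,ok=F), VALIDATE:P4(v=10,ok=T), TRANSFORM:-, EMIT:-] out:-; bubbles=2
Tick 12: [PARSE:P6(v=7,ok=F), VALIDATE:P5(v=4,ok=F), TRANSFORM:P4(v=40,ok=T), EMIT:-] out:-; bubbles=1
Tick 13: [PARSE:-, VALIDATE:P6(v=7,ok=F), TRANSFORM:P5(v=0,ok=F), EMIT:P4(v=40,ok=T)] out:-; bubbles=1
Tick 14: [PARSE:-, VALIDATE:-, TRANSFORM:P6(v=0,ok=F), EMIT:P5(v=0,ok=F)] out:P4(v=40); bubbles=2
Tick 15: [PARSE:-, VALIDATE:-, TRANSFORM:-, EMIT:P6(v=0,ok=F)] out:P5(v=0); bubbles=3
Tick 16: [PARSE:-, VALIDATE:-, TRANSFORM:-, EMIT:-] out:P6(v=0); bubbles=4
Total bubble-slots: 40

Answer: 40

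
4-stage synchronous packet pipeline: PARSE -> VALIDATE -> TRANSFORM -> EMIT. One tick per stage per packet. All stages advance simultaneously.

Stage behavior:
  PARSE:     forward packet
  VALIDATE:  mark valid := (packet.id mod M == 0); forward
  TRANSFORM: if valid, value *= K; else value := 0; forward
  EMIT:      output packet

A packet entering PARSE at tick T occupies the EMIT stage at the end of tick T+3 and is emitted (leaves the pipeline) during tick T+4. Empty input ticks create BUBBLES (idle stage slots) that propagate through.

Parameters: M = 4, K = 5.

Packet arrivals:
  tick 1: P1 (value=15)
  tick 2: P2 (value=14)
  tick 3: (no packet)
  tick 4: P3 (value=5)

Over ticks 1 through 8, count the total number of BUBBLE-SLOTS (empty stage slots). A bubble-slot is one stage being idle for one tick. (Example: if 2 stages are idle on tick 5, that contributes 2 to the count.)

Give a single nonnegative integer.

Answer: 20

Derivation:
Tick 1: [PARSE:P1(v=15,ok=F), VALIDATE:-, TRANSFORM:-, EMIT:-] out:-; bubbles=3
Tick 2: [PARSE:P2(v=14,ok=F), VALIDATE:P1(v=15,ok=F), TRANSFORM:-, EMIT:-] out:-; bubbles=2
Tick 3: [PARSE:-, VALIDATE:P2(v=14,ok=F), TRANSFORM:P1(v=0,ok=F), EMIT:-] out:-; bubbles=2
Tick 4: [PARSE:P3(v=5,ok=F), VALIDATE:-, TRANSFORM:P2(v=0,ok=F), EMIT:P1(v=0,ok=F)] out:-; bubbles=1
Tick 5: [PARSE:-, VALIDATE:P3(v=5,ok=F), TRANSFORM:-, EMIT:P2(v=0,ok=F)] out:P1(v=0); bubbles=2
Tick 6: [PARSE:-, VALIDATE:-, TRANSFORM:P3(v=0,ok=F), EMIT:-] out:P2(v=0); bubbles=3
Tick 7: [PARSE:-, VALIDATE:-, TRANSFORM:-, EMIT:P3(v=0,ok=F)] out:-; bubbles=3
Tick 8: [PARSE:-, VALIDATE:-, TRANSFORM:-, EMIT:-] out:P3(v=0); bubbles=4
Total bubble-slots: 20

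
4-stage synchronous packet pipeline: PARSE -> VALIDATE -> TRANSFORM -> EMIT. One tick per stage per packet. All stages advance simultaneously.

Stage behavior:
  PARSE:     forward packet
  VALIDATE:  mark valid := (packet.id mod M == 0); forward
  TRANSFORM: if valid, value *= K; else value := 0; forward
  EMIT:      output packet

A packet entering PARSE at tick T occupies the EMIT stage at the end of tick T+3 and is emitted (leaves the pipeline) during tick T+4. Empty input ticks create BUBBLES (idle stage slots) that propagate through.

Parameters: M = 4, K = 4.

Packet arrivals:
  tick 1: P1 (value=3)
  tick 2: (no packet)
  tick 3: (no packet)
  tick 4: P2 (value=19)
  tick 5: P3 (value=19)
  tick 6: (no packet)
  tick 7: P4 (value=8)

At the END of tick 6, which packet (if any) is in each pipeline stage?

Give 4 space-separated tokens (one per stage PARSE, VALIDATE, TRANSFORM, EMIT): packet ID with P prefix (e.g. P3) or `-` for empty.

Tick 1: [PARSE:P1(v=3,ok=F), VALIDATE:-, TRANSFORM:-, EMIT:-] out:-; in:P1
Tick 2: [PARSE:-, VALIDATE:P1(v=3,ok=F), TRANSFORM:-, EMIT:-] out:-; in:-
Tick 3: [PARSE:-, VALIDATE:-, TRANSFORM:P1(v=0,ok=F), EMIT:-] out:-; in:-
Tick 4: [PARSE:P2(v=19,ok=F), VALIDATE:-, TRANSFORM:-, EMIT:P1(v=0,ok=F)] out:-; in:P2
Tick 5: [PARSE:P3(v=19,ok=F), VALIDATE:P2(v=19,ok=F), TRANSFORM:-, EMIT:-] out:P1(v=0); in:P3
Tick 6: [PARSE:-, VALIDATE:P3(v=19,ok=F), TRANSFORM:P2(v=0,ok=F), EMIT:-] out:-; in:-
At end of tick 6: ['-', 'P3', 'P2', '-']

Answer: - P3 P2 -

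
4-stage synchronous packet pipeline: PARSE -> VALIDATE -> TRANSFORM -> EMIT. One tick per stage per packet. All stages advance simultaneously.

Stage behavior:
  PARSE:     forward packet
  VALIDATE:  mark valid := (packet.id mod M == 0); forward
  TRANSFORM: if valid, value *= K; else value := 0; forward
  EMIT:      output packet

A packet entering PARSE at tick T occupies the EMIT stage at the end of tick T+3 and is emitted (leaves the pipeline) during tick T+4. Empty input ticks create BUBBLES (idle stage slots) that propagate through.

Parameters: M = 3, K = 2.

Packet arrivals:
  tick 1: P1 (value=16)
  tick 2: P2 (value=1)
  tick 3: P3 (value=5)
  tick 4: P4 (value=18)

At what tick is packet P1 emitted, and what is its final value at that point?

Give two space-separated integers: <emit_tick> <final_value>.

Tick 1: [PARSE:P1(v=16,ok=F), VALIDATE:-, TRANSFORM:-, EMIT:-] out:-; in:P1
Tick 2: [PARSE:P2(v=1,ok=F), VALIDATE:P1(v=16,ok=F), TRANSFORM:-, EMIT:-] out:-; in:P2
Tick 3: [PARSE:P3(v=5,ok=F), VALIDATE:P2(v=1,ok=F), TRANSFORM:P1(v=0,ok=F), EMIT:-] out:-; in:P3
Tick 4: [PARSE:P4(v=18,ok=F), VALIDATE:P3(v=5,ok=T), TRANSFORM:P2(v=0,ok=F), EMIT:P1(v=0,ok=F)] out:-; in:P4
Tick 5: [PARSE:-, VALIDATE:P4(v=18,ok=F), TRANSFORM:P3(v=10,ok=T), EMIT:P2(v=0,ok=F)] out:P1(v=0); in:-
Tick 6: [PARSE:-, VALIDATE:-, TRANSFORM:P4(v=0,ok=F), EMIT:P3(v=10,ok=T)] out:P2(v=0); in:-
Tick 7: [PARSE:-, VALIDATE:-, TRANSFORM:-, EMIT:P4(v=0,ok=F)] out:P3(v=10); in:-
Tick 8: [PARSE:-, VALIDATE:-, TRANSFORM:-, EMIT:-] out:P4(v=0); in:-
P1: arrives tick 1, valid=False (id=1, id%3=1), emit tick 5, final value 0

Answer: 5 0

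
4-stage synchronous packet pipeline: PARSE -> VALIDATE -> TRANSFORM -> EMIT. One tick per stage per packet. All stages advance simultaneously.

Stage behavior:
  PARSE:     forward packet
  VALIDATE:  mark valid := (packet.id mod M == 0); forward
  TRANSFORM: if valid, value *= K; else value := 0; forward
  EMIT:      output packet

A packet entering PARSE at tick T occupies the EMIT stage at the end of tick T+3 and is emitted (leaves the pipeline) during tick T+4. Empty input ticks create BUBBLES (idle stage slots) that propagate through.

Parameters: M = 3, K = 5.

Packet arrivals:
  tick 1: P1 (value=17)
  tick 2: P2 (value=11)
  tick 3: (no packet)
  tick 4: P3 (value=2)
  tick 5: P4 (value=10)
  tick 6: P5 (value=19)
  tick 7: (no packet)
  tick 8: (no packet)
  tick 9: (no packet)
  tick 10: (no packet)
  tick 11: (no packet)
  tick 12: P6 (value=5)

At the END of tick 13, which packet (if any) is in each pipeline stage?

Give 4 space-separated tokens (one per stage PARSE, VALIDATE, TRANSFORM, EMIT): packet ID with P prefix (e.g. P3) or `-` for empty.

Tick 1: [PARSE:P1(v=17,ok=F), VALIDATE:-, TRANSFORM:-, EMIT:-] out:-; in:P1
Tick 2: [PARSE:P2(v=11,ok=F), VALIDATE:P1(v=17,ok=F), TRANSFORM:-, EMIT:-] out:-; in:P2
Tick 3: [PARSE:-, VALIDATE:P2(v=11,ok=F), TRANSFORM:P1(v=0,ok=F), EMIT:-] out:-; in:-
Tick 4: [PARSE:P3(v=2,ok=F), VALIDATE:-, TRANSFORM:P2(v=0,ok=F), EMIT:P1(v=0,ok=F)] out:-; in:P3
Tick 5: [PARSE:P4(v=10,ok=F), VALIDATE:P3(v=2,ok=T), TRANSFORM:-, EMIT:P2(v=0,ok=F)] out:P1(v=0); in:P4
Tick 6: [PARSE:P5(v=19,ok=F), VALIDATE:P4(v=10,ok=F), TRANSFORM:P3(v=10,ok=T), EMIT:-] out:P2(v=0); in:P5
Tick 7: [PARSE:-, VALIDATE:P5(v=19,ok=F), TRANSFORM:P4(v=0,ok=F), EMIT:P3(v=10,ok=T)] out:-; in:-
Tick 8: [PARSE:-, VALIDATE:-, TRANSFORM:P5(v=0,ok=F), EMIT:P4(v=0,ok=F)] out:P3(v=10); in:-
Tick 9: [PARSE:-, VALIDATE:-, TRANSFORM:-, EMIT:P5(v=0,ok=F)] out:P4(v=0); in:-
Tick 10: [PARSE:-, VALIDATE:-, TRANSFORM:-, EMIT:-] out:P5(v=0); in:-
Tick 11: [PARSE:-, VALIDATE:-, TRANSFORM:-, EMIT:-] out:-; in:-
Tick 12: [PARSE:P6(v=5,ok=F), VALIDATE:-, TRANSFORM:-, EMIT:-] out:-; in:P6
Tick 13: [PARSE:-, VALIDATE:P6(v=5,ok=T), TRANSFORM:-, EMIT:-] out:-; in:-
At end of tick 13: ['-', 'P6', '-', '-']

Answer: - P6 - -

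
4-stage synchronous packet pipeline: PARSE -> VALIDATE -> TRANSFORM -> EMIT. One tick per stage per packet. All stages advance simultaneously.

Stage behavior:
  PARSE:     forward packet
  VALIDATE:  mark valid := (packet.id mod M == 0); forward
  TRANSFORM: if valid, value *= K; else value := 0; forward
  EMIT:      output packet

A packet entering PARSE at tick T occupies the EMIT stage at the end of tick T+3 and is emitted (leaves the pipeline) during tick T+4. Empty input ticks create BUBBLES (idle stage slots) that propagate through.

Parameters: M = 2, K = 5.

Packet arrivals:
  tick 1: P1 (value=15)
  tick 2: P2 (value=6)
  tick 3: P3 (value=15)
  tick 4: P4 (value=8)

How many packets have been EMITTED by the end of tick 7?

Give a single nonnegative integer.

Tick 1: [PARSE:P1(v=15,ok=F), VALIDATE:-, TRANSFORM:-, EMIT:-] out:-; in:P1
Tick 2: [PARSE:P2(v=6,ok=F), VALIDATE:P1(v=15,ok=F), TRANSFORM:-, EMIT:-] out:-; in:P2
Tick 3: [PARSE:P3(v=15,ok=F), VALIDATE:P2(v=6,ok=T), TRANSFORM:P1(v=0,ok=F), EMIT:-] out:-; in:P3
Tick 4: [PARSE:P4(v=8,ok=F), VALIDATE:P3(v=15,ok=F), TRANSFORM:P2(v=30,ok=T), EMIT:P1(v=0,ok=F)] out:-; in:P4
Tick 5: [PARSE:-, VALIDATE:P4(v=8,ok=T), TRANSFORM:P3(v=0,ok=F), EMIT:P2(v=30,ok=T)] out:P1(v=0); in:-
Tick 6: [PARSE:-, VALIDATE:-, TRANSFORM:P4(v=40,ok=T), EMIT:P3(v=0,ok=F)] out:P2(v=30); in:-
Tick 7: [PARSE:-, VALIDATE:-, TRANSFORM:-, EMIT:P4(v=40,ok=T)] out:P3(v=0); in:-
Emitted by tick 7: ['P1', 'P2', 'P3']

Answer: 3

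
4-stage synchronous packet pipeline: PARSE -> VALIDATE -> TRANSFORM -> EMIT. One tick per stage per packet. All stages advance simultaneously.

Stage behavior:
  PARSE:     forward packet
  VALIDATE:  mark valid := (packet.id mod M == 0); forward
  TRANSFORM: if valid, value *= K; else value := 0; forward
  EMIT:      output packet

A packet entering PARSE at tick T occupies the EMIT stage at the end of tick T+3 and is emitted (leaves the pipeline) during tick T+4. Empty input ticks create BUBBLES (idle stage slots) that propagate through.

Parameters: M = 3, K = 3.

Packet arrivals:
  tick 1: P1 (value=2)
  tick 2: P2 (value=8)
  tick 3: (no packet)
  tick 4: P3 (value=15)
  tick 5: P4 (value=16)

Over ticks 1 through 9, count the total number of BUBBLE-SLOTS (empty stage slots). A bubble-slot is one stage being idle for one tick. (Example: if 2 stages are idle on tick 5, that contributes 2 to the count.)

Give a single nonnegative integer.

Answer: 20

Derivation:
Tick 1: [PARSE:P1(v=2,ok=F), VALIDATE:-, TRANSFORM:-, EMIT:-] out:-; bubbles=3
Tick 2: [PARSE:P2(v=8,ok=F), VALIDATE:P1(v=2,ok=F), TRANSFORM:-, EMIT:-] out:-; bubbles=2
Tick 3: [PARSE:-, VALIDATE:P2(v=8,ok=F), TRANSFORM:P1(v=0,ok=F), EMIT:-] out:-; bubbles=2
Tick 4: [PARSE:P3(v=15,ok=F), VALIDATE:-, TRANSFORM:P2(v=0,ok=F), EMIT:P1(v=0,ok=F)] out:-; bubbles=1
Tick 5: [PARSE:P4(v=16,ok=F), VALIDATE:P3(v=15,ok=T), TRANSFORM:-, EMIT:P2(v=0,ok=F)] out:P1(v=0); bubbles=1
Tick 6: [PARSE:-, VALIDATE:P4(v=16,ok=F), TRANSFORM:P3(v=45,ok=T), EMIT:-] out:P2(v=0); bubbles=2
Tick 7: [PARSE:-, VALIDATE:-, TRANSFORM:P4(v=0,ok=F), EMIT:P3(v=45,ok=T)] out:-; bubbles=2
Tick 8: [PARSE:-, VALIDATE:-, TRANSFORM:-, EMIT:P4(v=0,ok=F)] out:P3(v=45); bubbles=3
Tick 9: [PARSE:-, VALIDATE:-, TRANSFORM:-, EMIT:-] out:P4(v=0); bubbles=4
Total bubble-slots: 20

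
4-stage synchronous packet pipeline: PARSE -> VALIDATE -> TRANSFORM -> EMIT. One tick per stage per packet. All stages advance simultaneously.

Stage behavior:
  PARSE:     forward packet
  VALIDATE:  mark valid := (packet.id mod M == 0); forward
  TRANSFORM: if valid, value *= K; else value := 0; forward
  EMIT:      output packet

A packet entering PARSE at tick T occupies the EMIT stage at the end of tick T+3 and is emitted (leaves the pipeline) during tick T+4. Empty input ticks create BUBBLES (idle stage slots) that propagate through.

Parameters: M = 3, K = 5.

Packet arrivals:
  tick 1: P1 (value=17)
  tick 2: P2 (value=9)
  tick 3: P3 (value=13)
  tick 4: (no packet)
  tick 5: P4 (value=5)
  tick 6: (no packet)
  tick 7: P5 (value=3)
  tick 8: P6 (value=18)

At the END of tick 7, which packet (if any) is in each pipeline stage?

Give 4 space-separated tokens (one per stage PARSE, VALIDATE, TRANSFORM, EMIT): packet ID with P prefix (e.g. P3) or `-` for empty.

Tick 1: [PARSE:P1(v=17,ok=F), VALIDATE:-, TRANSFORM:-, EMIT:-] out:-; in:P1
Tick 2: [PARSE:P2(v=9,ok=F), VALIDATE:P1(v=17,ok=F), TRANSFORM:-, EMIT:-] out:-; in:P2
Tick 3: [PARSE:P3(v=13,ok=F), VALIDATE:P2(v=9,ok=F), TRANSFORM:P1(v=0,ok=F), EMIT:-] out:-; in:P3
Tick 4: [PARSE:-, VALIDATE:P3(v=13,ok=T), TRANSFORM:P2(v=0,ok=F), EMIT:P1(v=0,ok=F)] out:-; in:-
Tick 5: [PARSE:P4(v=5,ok=F), VALIDATE:-, TRANSFORM:P3(v=65,ok=T), EMIT:P2(v=0,ok=F)] out:P1(v=0); in:P4
Tick 6: [PARSE:-, VALIDATE:P4(v=5,ok=F), TRANSFORM:-, EMIT:P3(v=65,ok=T)] out:P2(v=0); in:-
Tick 7: [PARSE:P5(v=3,ok=F), VALIDATE:-, TRANSFORM:P4(v=0,ok=F), EMIT:-] out:P3(v=65); in:P5
At end of tick 7: ['P5', '-', 'P4', '-']

Answer: P5 - P4 -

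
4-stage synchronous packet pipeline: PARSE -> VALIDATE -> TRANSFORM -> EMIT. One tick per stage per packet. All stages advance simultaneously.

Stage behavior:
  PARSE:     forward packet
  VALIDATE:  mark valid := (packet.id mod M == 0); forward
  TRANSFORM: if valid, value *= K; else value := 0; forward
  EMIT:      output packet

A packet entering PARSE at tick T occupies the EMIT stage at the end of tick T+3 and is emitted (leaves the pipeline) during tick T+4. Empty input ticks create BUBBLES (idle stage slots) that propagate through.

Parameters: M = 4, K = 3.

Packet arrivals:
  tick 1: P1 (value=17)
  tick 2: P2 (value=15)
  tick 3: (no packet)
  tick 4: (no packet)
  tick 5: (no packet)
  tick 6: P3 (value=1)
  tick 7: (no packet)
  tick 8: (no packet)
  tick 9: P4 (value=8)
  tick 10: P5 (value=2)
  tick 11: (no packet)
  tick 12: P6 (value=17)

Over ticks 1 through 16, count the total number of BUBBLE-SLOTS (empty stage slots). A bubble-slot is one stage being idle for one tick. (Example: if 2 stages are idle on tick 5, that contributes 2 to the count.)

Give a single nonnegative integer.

Answer: 40

Derivation:
Tick 1: [PARSE:P1(v=17,ok=F), VALIDATE:-, TRANSFORM:-, EMIT:-] out:-; bubbles=3
Tick 2: [PARSE:P2(v=15,ok=F), VALIDATE:P1(v=17,ok=F), TRANSFORM:-, EMIT:-] out:-; bubbles=2
Tick 3: [PARSE:-, VALIDATE:P2(v=15,ok=F), TRANSFORM:P1(v=0,ok=F), EMIT:-] out:-; bubbles=2
Tick 4: [PARSE:-, VALIDATE:-, TRANSFORM:P2(v=0,ok=F), EMIT:P1(v=0,ok=F)] out:-; bubbles=2
Tick 5: [PARSE:-, VALIDATE:-, TRANSFORM:-, EMIT:P2(v=0,ok=F)] out:P1(v=0); bubbles=3
Tick 6: [PARSE:P3(v=1,ok=F), VALIDATE:-, TRANSFORM:-, EMIT:-] out:P2(v=0); bubbles=3
Tick 7: [PARSE:-, VALIDATE:P3(v=1,ok=F), TRANSFORM:-, EMIT:-] out:-; bubbles=3
Tick 8: [PARSE:-, VALIDATE:-, TRANSFORM:P3(v=0,ok=F), EMIT:-] out:-; bubbles=3
Tick 9: [PARSE:P4(v=8,ok=F), VALIDATE:-, TRANSFORM:-, EMIT:P3(v=0,ok=F)] out:-; bubbles=2
Tick 10: [PARSE:P5(v=2,ok=F), VALIDATE:P4(v=8,ok=T), TRANSFORM:-, EMIT:-] out:P3(v=0); bubbles=2
Tick 11: [PARSE:-, VALIDATE:P5(v=2,ok=F), TRANSFORM:P4(v=24,ok=T), EMIT:-] out:-; bubbles=2
Tick 12: [PARSE:P6(v=17,ok=F), VALIDATE:-, TRANSFORM:P5(v=0,ok=F), EMIT:P4(v=24,ok=T)] out:-; bubbles=1
Tick 13: [PARSE:-, VALIDATE:P6(v=17,ok=F), TRANSFORM:-, EMIT:P5(v=0,ok=F)] out:P4(v=24); bubbles=2
Tick 14: [PARSE:-, VALIDATE:-, TRANSFORM:P6(v=0,ok=F), EMIT:-] out:P5(v=0); bubbles=3
Tick 15: [PARSE:-, VALIDATE:-, TRANSFORM:-, EMIT:P6(v=0,ok=F)] out:-; bubbles=3
Tick 16: [PARSE:-, VALIDATE:-, TRANSFORM:-, EMIT:-] out:P6(v=0); bubbles=4
Total bubble-slots: 40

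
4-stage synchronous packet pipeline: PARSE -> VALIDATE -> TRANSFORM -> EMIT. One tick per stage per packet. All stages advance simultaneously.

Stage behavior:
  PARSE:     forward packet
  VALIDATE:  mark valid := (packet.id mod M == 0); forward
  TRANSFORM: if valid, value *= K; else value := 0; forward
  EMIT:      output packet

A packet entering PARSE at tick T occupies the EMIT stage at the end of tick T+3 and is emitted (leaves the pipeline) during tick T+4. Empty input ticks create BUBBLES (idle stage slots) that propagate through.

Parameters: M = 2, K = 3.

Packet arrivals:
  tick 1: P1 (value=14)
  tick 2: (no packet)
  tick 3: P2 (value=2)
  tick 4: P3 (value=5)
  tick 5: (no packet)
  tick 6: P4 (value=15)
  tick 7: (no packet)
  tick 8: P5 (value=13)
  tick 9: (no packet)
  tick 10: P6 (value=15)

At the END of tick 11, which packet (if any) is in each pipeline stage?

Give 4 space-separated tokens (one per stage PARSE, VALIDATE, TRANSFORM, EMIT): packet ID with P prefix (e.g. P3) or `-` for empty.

Tick 1: [PARSE:P1(v=14,ok=F), VALIDATE:-, TRANSFORM:-, EMIT:-] out:-; in:P1
Tick 2: [PARSE:-, VALIDATE:P1(v=14,ok=F), TRANSFORM:-, EMIT:-] out:-; in:-
Tick 3: [PARSE:P2(v=2,ok=F), VALIDATE:-, TRANSFORM:P1(v=0,ok=F), EMIT:-] out:-; in:P2
Tick 4: [PARSE:P3(v=5,ok=F), VALIDATE:P2(v=2,ok=T), TRANSFORM:-, EMIT:P1(v=0,ok=F)] out:-; in:P3
Tick 5: [PARSE:-, VALIDATE:P3(v=5,ok=F), TRANSFORM:P2(v=6,ok=T), EMIT:-] out:P1(v=0); in:-
Tick 6: [PARSE:P4(v=15,ok=F), VALIDATE:-, TRANSFORM:P3(v=0,ok=F), EMIT:P2(v=6,ok=T)] out:-; in:P4
Tick 7: [PARSE:-, VALIDATE:P4(v=15,ok=T), TRANSFORM:-, EMIT:P3(v=0,ok=F)] out:P2(v=6); in:-
Tick 8: [PARSE:P5(v=13,ok=F), VALIDATE:-, TRANSFORM:P4(v=45,ok=T), EMIT:-] out:P3(v=0); in:P5
Tick 9: [PARSE:-, VALIDATE:P5(v=13,ok=F), TRANSFORM:-, EMIT:P4(v=45,ok=T)] out:-; in:-
Tick 10: [PARSE:P6(v=15,ok=F), VALIDATE:-, TRANSFORM:P5(v=0,ok=F), EMIT:-] out:P4(v=45); in:P6
Tick 11: [PARSE:-, VALIDATE:P6(v=15,ok=T), TRANSFORM:-, EMIT:P5(v=0,ok=F)] out:-; in:-
At end of tick 11: ['-', 'P6', '-', 'P5']

Answer: - P6 - P5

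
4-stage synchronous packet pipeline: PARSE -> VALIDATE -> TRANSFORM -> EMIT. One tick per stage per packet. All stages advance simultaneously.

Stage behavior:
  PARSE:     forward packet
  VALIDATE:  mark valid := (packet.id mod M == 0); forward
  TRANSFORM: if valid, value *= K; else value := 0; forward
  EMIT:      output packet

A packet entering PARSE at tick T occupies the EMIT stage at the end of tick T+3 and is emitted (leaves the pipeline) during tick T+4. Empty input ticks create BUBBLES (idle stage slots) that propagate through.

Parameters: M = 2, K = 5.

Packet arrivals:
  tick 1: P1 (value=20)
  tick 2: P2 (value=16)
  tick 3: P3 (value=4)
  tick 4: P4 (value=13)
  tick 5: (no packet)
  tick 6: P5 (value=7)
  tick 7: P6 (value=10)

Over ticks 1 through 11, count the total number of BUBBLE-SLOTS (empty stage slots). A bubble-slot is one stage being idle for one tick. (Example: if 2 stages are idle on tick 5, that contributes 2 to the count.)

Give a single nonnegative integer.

Tick 1: [PARSE:P1(v=20,ok=F), VALIDATE:-, TRANSFORM:-, EMIT:-] out:-; bubbles=3
Tick 2: [PARSE:P2(v=16,ok=F), VALIDATE:P1(v=20,ok=F), TRANSFORM:-, EMIT:-] out:-; bubbles=2
Tick 3: [PARSE:P3(v=4,ok=F), VALIDATE:P2(v=16,ok=T), TRANSFORM:P1(v=0,ok=F), EMIT:-] out:-; bubbles=1
Tick 4: [PARSE:P4(v=13,ok=F), VALIDATE:P3(v=4,ok=F), TRANSFORM:P2(v=80,ok=T), EMIT:P1(v=0,ok=F)] out:-; bubbles=0
Tick 5: [PARSE:-, VALIDATE:P4(v=13,ok=T), TRANSFORM:P3(v=0,ok=F), EMIT:P2(v=80,ok=T)] out:P1(v=0); bubbles=1
Tick 6: [PARSE:P5(v=7,ok=F), VALIDATE:-, TRANSFORM:P4(v=65,ok=T), EMIT:P3(v=0,ok=F)] out:P2(v=80); bubbles=1
Tick 7: [PARSE:P6(v=10,ok=F), VALIDATE:P5(v=7,ok=F), TRANSFORM:-, EMIT:P4(v=65,ok=T)] out:P3(v=0); bubbles=1
Tick 8: [PARSE:-, VALIDATE:P6(v=10,ok=T), TRANSFORM:P5(v=0,ok=F), EMIT:-] out:P4(v=65); bubbles=2
Tick 9: [PARSE:-, VALIDATE:-, TRANSFORM:P6(v=50,ok=T), EMIT:P5(v=0,ok=F)] out:-; bubbles=2
Tick 10: [PARSE:-, VALIDATE:-, TRANSFORM:-, EMIT:P6(v=50,ok=T)] out:P5(v=0); bubbles=3
Tick 11: [PARSE:-, VALIDATE:-, TRANSFORM:-, EMIT:-] out:P6(v=50); bubbles=4
Total bubble-slots: 20

Answer: 20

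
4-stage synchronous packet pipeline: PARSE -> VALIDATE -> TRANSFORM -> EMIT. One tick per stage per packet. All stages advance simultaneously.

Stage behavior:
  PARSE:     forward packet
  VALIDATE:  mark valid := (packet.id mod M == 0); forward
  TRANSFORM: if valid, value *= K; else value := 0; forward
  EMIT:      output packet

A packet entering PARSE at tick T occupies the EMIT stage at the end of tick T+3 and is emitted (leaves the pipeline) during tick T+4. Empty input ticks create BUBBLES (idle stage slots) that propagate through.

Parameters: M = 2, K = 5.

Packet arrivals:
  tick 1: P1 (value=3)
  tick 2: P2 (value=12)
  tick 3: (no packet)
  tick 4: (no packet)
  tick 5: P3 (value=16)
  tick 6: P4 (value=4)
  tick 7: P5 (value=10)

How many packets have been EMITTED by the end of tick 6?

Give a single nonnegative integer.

Tick 1: [PARSE:P1(v=3,ok=F), VALIDATE:-, TRANSFORM:-, EMIT:-] out:-; in:P1
Tick 2: [PARSE:P2(v=12,ok=F), VALIDATE:P1(v=3,ok=F), TRANSFORM:-, EMIT:-] out:-; in:P2
Tick 3: [PARSE:-, VALIDATE:P2(v=12,ok=T), TRANSFORM:P1(v=0,ok=F), EMIT:-] out:-; in:-
Tick 4: [PARSE:-, VALIDATE:-, TRANSFORM:P2(v=60,ok=T), EMIT:P1(v=0,ok=F)] out:-; in:-
Tick 5: [PARSE:P3(v=16,ok=F), VALIDATE:-, TRANSFORM:-, EMIT:P2(v=60,ok=T)] out:P1(v=0); in:P3
Tick 6: [PARSE:P4(v=4,ok=F), VALIDATE:P3(v=16,ok=F), TRANSFORM:-, EMIT:-] out:P2(v=60); in:P4
Emitted by tick 6: ['P1', 'P2']

Answer: 2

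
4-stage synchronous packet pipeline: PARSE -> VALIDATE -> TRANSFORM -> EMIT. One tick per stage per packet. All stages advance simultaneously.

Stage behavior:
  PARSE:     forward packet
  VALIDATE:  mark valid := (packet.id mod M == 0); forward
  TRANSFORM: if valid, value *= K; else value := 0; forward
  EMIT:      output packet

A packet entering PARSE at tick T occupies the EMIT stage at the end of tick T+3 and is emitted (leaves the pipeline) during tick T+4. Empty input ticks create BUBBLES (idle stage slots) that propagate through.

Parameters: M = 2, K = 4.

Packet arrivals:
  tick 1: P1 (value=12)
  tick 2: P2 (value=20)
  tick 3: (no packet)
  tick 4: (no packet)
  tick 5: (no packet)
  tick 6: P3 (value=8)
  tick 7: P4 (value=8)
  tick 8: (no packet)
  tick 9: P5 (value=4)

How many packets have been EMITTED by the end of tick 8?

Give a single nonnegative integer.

Answer: 2

Derivation:
Tick 1: [PARSE:P1(v=12,ok=F), VALIDATE:-, TRANSFORM:-, EMIT:-] out:-; in:P1
Tick 2: [PARSE:P2(v=20,ok=F), VALIDATE:P1(v=12,ok=F), TRANSFORM:-, EMIT:-] out:-; in:P2
Tick 3: [PARSE:-, VALIDATE:P2(v=20,ok=T), TRANSFORM:P1(v=0,ok=F), EMIT:-] out:-; in:-
Tick 4: [PARSE:-, VALIDATE:-, TRANSFORM:P2(v=80,ok=T), EMIT:P1(v=0,ok=F)] out:-; in:-
Tick 5: [PARSE:-, VALIDATE:-, TRANSFORM:-, EMIT:P2(v=80,ok=T)] out:P1(v=0); in:-
Tick 6: [PARSE:P3(v=8,ok=F), VALIDATE:-, TRANSFORM:-, EMIT:-] out:P2(v=80); in:P3
Tick 7: [PARSE:P4(v=8,ok=F), VALIDATE:P3(v=8,ok=F), TRANSFORM:-, EMIT:-] out:-; in:P4
Tick 8: [PARSE:-, VALIDATE:P4(v=8,ok=T), TRANSFORM:P3(v=0,ok=F), EMIT:-] out:-; in:-
Emitted by tick 8: ['P1', 'P2']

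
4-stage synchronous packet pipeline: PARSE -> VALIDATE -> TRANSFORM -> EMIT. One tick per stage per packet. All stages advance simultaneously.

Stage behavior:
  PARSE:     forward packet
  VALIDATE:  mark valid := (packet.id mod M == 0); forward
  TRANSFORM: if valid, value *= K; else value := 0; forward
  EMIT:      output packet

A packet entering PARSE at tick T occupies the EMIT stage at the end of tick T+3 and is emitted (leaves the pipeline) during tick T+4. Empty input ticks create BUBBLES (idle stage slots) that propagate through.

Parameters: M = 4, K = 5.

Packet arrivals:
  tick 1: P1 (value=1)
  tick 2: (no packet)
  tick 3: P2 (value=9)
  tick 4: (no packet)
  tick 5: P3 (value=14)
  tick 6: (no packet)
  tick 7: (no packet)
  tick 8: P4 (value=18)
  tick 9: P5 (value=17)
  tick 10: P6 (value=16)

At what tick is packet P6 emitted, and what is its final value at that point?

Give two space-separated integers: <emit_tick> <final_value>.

Answer: 14 0

Derivation:
Tick 1: [PARSE:P1(v=1,ok=F), VALIDATE:-, TRANSFORM:-, EMIT:-] out:-; in:P1
Tick 2: [PARSE:-, VALIDATE:P1(v=1,ok=F), TRANSFORM:-, EMIT:-] out:-; in:-
Tick 3: [PARSE:P2(v=9,ok=F), VALIDATE:-, TRANSFORM:P1(v=0,ok=F), EMIT:-] out:-; in:P2
Tick 4: [PARSE:-, VALIDATE:P2(v=9,ok=F), TRANSFORM:-, EMIT:P1(v=0,ok=F)] out:-; in:-
Tick 5: [PARSE:P3(v=14,ok=F), VALIDATE:-, TRANSFORM:P2(v=0,ok=F), EMIT:-] out:P1(v=0); in:P3
Tick 6: [PARSE:-, VALIDATE:P3(v=14,ok=F), TRANSFORM:-, EMIT:P2(v=0,ok=F)] out:-; in:-
Tick 7: [PARSE:-, VALIDATE:-, TRANSFORM:P3(v=0,ok=F), EMIT:-] out:P2(v=0); in:-
Tick 8: [PARSE:P4(v=18,ok=F), VALIDATE:-, TRANSFORM:-, EMIT:P3(v=0,ok=F)] out:-; in:P4
Tick 9: [PARSE:P5(v=17,ok=F), VALIDATE:P4(v=18,ok=T), TRANSFORM:-, EMIT:-] out:P3(v=0); in:P5
Tick 10: [PARSE:P6(v=16,ok=F), VALIDATE:P5(v=17,ok=F), TRANSFORM:P4(v=90,ok=T), EMIT:-] out:-; in:P6
Tick 11: [PARSE:-, VALIDATE:P6(v=16,ok=F), TRANSFORM:P5(v=0,ok=F), EMIT:P4(v=90,ok=T)] out:-; in:-
Tick 12: [PARSE:-, VALIDATE:-, TRANSFORM:P6(v=0,ok=F), EMIT:P5(v=0,ok=F)] out:P4(v=90); in:-
Tick 13: [PARSE:-, VALIDATE:-, TRANSFORM:-, EMIT:P6(v=0,ok=F)] out:P5(v=0); in:-
Tick 14: [PARSE:-, VALIDATE:-, TRANSFORM:-, EMIT:-] out:P6(v=0); in:-
P6: arrives tick 10, valid=False (id=6, id%4=2), emit tick 14, final value 0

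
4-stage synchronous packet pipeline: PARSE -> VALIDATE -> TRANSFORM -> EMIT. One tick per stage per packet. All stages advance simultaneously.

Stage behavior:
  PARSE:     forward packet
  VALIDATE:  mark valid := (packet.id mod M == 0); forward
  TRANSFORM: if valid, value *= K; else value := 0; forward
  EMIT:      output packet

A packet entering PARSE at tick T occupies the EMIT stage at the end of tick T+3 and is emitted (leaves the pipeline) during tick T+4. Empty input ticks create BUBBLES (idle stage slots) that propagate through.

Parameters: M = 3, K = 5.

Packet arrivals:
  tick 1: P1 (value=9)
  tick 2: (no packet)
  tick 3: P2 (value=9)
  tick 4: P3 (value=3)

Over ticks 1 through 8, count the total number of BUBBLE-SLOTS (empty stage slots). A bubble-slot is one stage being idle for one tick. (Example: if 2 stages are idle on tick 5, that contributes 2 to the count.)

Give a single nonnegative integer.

Answer: 20

Derivation:
Tick 1: [PARSE:P1(v=9,ok=F), VALIDATE:-, TRANSFORM:-, EMIT:-] out:-; bubbles=3
Tick 2: [PARSE:-, VALIDATE:P1(v=9,ok=F), TRANSFORM:-, EMIT:-] out:-; bubbles=3
Tick 3: [PARSE:P2(v=9,ok=F), VALIDATE:-, TRANSFORM:P1(v=0,ok=F), EMIT:-] out:-; bubbles=2
Tick 4: [PARSE:P3(v=3,ok=F), VALIDATE:P2(v=9,ok=F), TRANSFORM:-, EMIT:P1(v=0,ok=F)] out:-; bubbles=1
Tick 5: [PARSE:-, VALIDATE:P3(v=3,ok=T), TRANSFORM:P2(v=0,ok=F), EMIT:-] out:P1(v=0); bubbles=2
Tick 6: [PARSE:-, VALIDATE:-, TRANSFORM:P3(v=15,ok=T), EMIT:P2(v=0,ok=F)] out:-; bubbles=2
Tick 7: [PARSE:-, VALIDATE:-, TRANSFORM:-, EMIT:P3(v=15,ok=T)] out:P2(v=0); bubbles=3
Tick 8: [PARSE:-, VALIDATE:-, TRANSFORM:-, EMIT:-] out:P3(v=15); bubbles=4
Total bubble-slots: 20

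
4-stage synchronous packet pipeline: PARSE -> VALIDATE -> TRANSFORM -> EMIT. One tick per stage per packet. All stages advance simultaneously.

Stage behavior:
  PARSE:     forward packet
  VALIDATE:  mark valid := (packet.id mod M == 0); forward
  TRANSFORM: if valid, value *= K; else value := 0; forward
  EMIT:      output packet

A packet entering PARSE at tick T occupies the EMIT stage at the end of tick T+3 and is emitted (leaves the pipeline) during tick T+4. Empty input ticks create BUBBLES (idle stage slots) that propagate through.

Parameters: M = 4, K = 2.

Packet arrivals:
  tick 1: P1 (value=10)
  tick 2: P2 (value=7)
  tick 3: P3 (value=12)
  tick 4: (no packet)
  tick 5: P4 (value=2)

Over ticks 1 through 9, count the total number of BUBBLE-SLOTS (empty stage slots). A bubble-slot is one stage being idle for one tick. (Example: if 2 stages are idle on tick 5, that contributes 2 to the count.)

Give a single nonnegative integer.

Answer: 20

Derivation:
Tick 1: [PARSE:P1(v=10,ok=F), VALIDATE:-, TRANSFORM:-, EMIT:-] out:-; bubbles=3
Tick 2: [PARSE:P2(v=7,ok=F), VALIDATE:P1(v=10,ok=F), TRANSFORM:-, EMIT:-] out:-; bubbles=2
Tick 3: [PARSE:P3(v=12,ok=F), VALIDATE:P2(v=7,ok=F), TRANSFORM:P1(v=0,ok=F), EMIT:-] out:-; bubbles=1
Tick 4: [PARSE:-, VALIDATE:P3(v=12,ok=F), TRANSFORM:P2(v=0,ok=F), EMIT:P1(v=0,ok=F)] out:-; bubbles=1
Tick 5: [PARSE:P4(v=2,ok=F), VALIDATE:-, TRANSFORM:P3(v=0,ok=F), EMIT:P2(v=0,ok=F)] out:P1(v=0); bubbles=1
Tick 6: [PARSE:-, VALIDATE:P4(v=2,ok=T), TRANSFORM:-, EMIT:P3(v=0,ok=F)] out:P2(v=0); bubbles=2
Tick 7: [PARSE:-, VALIDATE:-, TRANSFORM:P4(v=4,ok=T), EMIT:-] out:P3(v=0); bubbles=3
Tick 8: [PARSE:-, VALIDATE:-, TRANSFORM:-, EMIT:P4(v=4,ok=T)] out:-; bubbles=3
Tick 9: [PARSE:-, VALIDATE:-, TRANSFORM:-, EMIT:-] out:P4(v=4); bubbles=4
Total bubble-slots: 20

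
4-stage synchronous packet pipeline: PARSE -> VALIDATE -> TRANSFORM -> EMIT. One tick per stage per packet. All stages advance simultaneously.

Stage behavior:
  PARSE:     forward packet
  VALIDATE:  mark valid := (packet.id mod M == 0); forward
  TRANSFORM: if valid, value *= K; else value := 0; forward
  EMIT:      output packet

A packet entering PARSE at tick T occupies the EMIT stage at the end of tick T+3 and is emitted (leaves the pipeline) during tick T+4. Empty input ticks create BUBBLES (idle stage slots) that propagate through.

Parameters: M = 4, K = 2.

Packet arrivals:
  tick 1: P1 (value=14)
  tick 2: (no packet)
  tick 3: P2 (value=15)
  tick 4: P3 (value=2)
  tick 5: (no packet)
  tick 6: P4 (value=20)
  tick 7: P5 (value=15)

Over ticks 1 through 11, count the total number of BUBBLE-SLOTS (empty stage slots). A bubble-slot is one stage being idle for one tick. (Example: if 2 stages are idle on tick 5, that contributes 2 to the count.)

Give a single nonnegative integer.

Tick 1: [PARSE:P1(v=14,ok=F), VALIDATE:-, TRANSFORM:-, EMIT:-] out:-; bubbles=3
Tick 2: [PARSE:-, VALIDATE:P1(v=14,ok=F), TRANSFORM:-, EMIT:-] out:-; bubbles=3
Tick 3: [PARSE:P2(v=15,ok=F), VALIDATE:-, TRANSFORM:P1(v=0,ok=F), EMIT:-] out:-; bubbles=2
Tick 4: [PARSE:P3(v=2,ok=F), VALIDATE:P2(v=15,ok=F), TRANSFORM:-, EMIT:P1(v=0,ok=F)] out:-; bubbles=1
Tick 5: [PARSE:-, VALIDATE:P3(v=2,ok=F), TRANSFORM:P2(v=0,ok=F), EMIT:-] out:P1(v=0); bubbles=2
Tick 6: [PARSE:P4(v=20,ok=F), VALIDATE:-, TRANSFORM:P3(v=0,ok=F), EMIT:P2(v=0,ok=F)] out:-; bubbles=1
Tick 7: [PARSE:P5(v=15,ok=F), VALIDATE:P4(v=20,ok=T), TRANSFORM:-, EMIT:P3(v=0,ok=F)] out:P2(v=0); bubbles=1
Tick 8: [PARSE:-, VALIDATE:P5(v=15,ok=F), TRANSFORM:P4(v=40,ok=T), EMIT:-] out:P3(v=0); bubbles=2
Tick 9: [PARSE:-, VALIDATE:-, TRANSFORM:P5(v=0,ok=F), EMIT:P4(v=40,ok=T)] out:-; bubbles=2
Tick 10: [PARSE:-, VALIDATE:-, TRANSFORM:-, EMIT:P5(v=0,ok=F)] out:P4(v=40); bubbles=3
Tick 11: [PARSE:-, VALIDATE:-, TRANSFORM:-, EMIT:-] out:P5(v=0); bubbles=4
Total bubble-slots: 24

Answer: 24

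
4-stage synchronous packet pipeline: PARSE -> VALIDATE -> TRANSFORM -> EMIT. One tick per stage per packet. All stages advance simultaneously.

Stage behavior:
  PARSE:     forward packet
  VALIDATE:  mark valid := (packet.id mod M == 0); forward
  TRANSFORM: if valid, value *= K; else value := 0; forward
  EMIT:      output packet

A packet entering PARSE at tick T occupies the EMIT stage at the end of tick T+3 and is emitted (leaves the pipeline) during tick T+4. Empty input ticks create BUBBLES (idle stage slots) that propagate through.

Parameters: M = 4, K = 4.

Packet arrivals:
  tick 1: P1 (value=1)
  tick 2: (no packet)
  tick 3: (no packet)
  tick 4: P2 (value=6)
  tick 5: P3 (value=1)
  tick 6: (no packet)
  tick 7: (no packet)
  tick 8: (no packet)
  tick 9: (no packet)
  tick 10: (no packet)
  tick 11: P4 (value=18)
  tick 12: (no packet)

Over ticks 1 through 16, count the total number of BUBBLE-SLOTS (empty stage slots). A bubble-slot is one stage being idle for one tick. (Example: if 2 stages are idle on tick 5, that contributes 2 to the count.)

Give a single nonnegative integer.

Answer: 48

Derivation:
Tick 1: [PARSE:P1(v=1,ok=F), VALIDATE:-, TRANSFORM:-, EMIT:-] out:-; bubbles=3
Tick 2: [PARSE:-, VALIDATE:P1(v=1,ok=F), TRANSFORM:-, EMIT:-] out:-; bubbles=3
Tick 3: [PARSE:-, VALIDATE:-, TRANSFORM:P1(v=0,ok=F), EMIT:-] out:-; bubbles=3
Tick 4: [PARSE:P2(v=6,ok=F), VALIDATE:-, TRANSFORM:-, EMIT:P1(v=0,ok=F)] out:-; bubbles=2
Tick 5: [PARSE:P3(v=1,ok=F), VALIDATE:P2(v=6,ok=F), TRANSFORM:-, EMIT:-] out:P1(v=0); bubbles=2
Tick 6: [PARSE:-, VALIDATE:P3(v=1,ok=F), TRANSFORM:P2(v=0,ok=F), EMIT:-] out:-; bubbles=2
Tick 7: [PARSE:-, VALIDATE:-, TRANSFORM:P3(v=0,ok=F), EMIT:P2(v=0,ok=F)] out:-; bubbles=2
Tick 8: [PARSE:-, VALIDATE:-, TRANSFORM:-, EMIT:P3(v=0,ok=F)] out:P2(v=0); bubbles=3
Tick 9: [PARSE:-, VALIDATE:-, TRANSFORM:-, EMIT:-] out:P3(v=0); bubbles=4
Tick 10: [PARSE:-, VALIDATE:-, TRANSFORM:-, EMIT:-] out:-; bubbles=4
Tick 11: [PARSE:P4(v=18,ok=F), VALIDATE:-, TRANSFORM:-, EMIT:-] out:-; bubbles=3
Tick 12: [PARSE:-, VALIDATE:P4(v=18,ok=T), TRANSFORM:-, EMIT:-] out:-; bubbles=3
Tick 13: [PARSE:-, VALIDATE:-, TRANSFORM:P4(v=72,ok=T), EMIT:-] out:-; bubbles=3
Tick 14: [PARSE:-, VALIDATE:-, TRANSFORM:-, EMIT:P4(v=72,ok=T)] out:-; bubbles=3
Tick 15: [PARSE:-, VALIDATE:-, TRANSFORM:-, EMIT:-] out:P4(v=72); bubbles=4
Tick 16: [PARSE:-, VALIDATE:-, TRANSFORM:-, EMIT:-] out:-; bubbles=4
Total bubble-slots: 48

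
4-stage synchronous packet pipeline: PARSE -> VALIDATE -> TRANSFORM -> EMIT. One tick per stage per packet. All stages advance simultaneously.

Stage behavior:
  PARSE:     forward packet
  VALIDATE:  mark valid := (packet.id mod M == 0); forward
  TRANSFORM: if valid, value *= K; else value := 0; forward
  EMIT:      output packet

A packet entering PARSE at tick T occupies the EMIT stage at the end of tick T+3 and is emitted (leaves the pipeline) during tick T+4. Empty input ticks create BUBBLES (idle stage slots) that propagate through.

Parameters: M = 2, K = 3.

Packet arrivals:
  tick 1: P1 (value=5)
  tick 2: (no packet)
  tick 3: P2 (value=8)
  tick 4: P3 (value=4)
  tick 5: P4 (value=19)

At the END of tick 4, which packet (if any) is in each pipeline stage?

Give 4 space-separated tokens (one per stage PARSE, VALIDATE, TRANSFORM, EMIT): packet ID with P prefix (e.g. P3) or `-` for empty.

Tick 1: [PARSE:P1(v=5,ok=F), VALIDATE:-, TRANSFORM:-, EMIT:-] out:-; in:P1
Tick 2: [PARSE:-, VALIDATE:P1(v=5,ok=F), TRANSFORM:-, EMIT:-] out:-; in:-
Tick 3: [PARSE:P2(v=8,ok=F), VALIDATE:-, TRANSFORM:P1(v=0,ok=F), EMIT:-] out:-; in:P2
Tick 4: [PARSE:P3(v=4,ok=F), VALIDATE:P2(v=8,ok=T), TRANSFORM:-, EMIT:P1(v=0,ok=F)] out:-; in:P3
At end of tick 4: ['P3', 'P2', '-', 'P1']

Answer: P3 P2 - P1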